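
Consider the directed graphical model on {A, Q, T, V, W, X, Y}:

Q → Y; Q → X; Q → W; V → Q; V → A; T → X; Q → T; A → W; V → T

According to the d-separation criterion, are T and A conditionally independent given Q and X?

We examine all 6 paths between T and A:
  1. T ← V → Q → W ← A — V:fork[open]; Q:chain[blocks]; W:collider[blocks] ⇒ blocked
  2. T ← V → A — V:fork[open] ⇒ active
  3. T → X ← Q ← V → A — X:collider[open]; Q:chain[blocks]; V:fork[open] ⇒ blocked
  4. T → X ← Q → W ← A — X:collider[open]; Q:fork[blocks]; W:collider[blocks] ⇒ blocked
  5. T ← Q ← V → A — Q:chain[blocks]; V:fork[open] ⇒ blocked
  6. T ← Q → W ← A — Q:fork[blocks]; W:collider[blocks] ⇒ blocked
Since the path T ← V → A is active, T and A are not d-separated given {Q, X}.

No — T and A are not d-separated given {Q, X}.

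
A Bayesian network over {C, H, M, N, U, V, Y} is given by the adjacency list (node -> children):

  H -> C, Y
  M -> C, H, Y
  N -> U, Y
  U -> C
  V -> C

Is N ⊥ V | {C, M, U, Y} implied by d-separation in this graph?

No — N and V are not d-separated given {C, M, U, Y}.

We examine all 5 paths between N and V:
Path 1: N → U → C ← V
  U is a chain here and U is conditioned on, so the path is blocked at U.
Path 2: N → Y ← M → C ← V
  M is a fork here and M is conditioned on, so the path is blocked at M.
Path 3: N → Y ← M → H → C ← V
  M is a fork here and M is conditioned on, so the path is blocked at M.
Path 4: N → Y ← H → C ← V
  Y is a collider and Y is conditioned on, which opens it; H is a fork and H is not conditioned on; C is a collider and C is conditioned on, which opens it — no node blocks this path, so it is active.
Path 5: N → Y ← H ← M → C ← V
  M is a fork here and M is conditioned on, so the path is blocked at M.
Because an active path exists, N and V are not d-separated.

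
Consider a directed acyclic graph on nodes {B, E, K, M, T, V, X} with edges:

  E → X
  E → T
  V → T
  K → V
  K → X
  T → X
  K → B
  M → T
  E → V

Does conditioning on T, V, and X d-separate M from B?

No

There are 6 undirected paths between M and B; checking each against the conditioning set {T, V, X}:
Path 1: M → T ← V ← K → B
  V is a chain here and V is conditioned on, so the path is blocked at V.
Path 2: M → T ← V ← E → X ← K → B
  V is a chain here and V is conditioned on, so the path is blocked at V.
Path 3: M → T → X ← K → B
  T is a chain here and T is conditioned on, so the path is blocked at T.
Path 4: M → T → X ← E → V ← K → B
  T is a chain here and T is conditioned on, so the path is blocked at T.
Path 5: M → T ← E → V ← K → B
  T is a collider and T is conditioned on, which opens it; E is a fork and E is not conditioned on; V is a collider and V is conditioned on, which opens it; K is a fork and K is not conditioned on — no node blocks this path, so it is active.
Path 6: M → T ← E → X ← K → B
  T is a collider and T is conditioned on, which opens it; E is a fork and E is not conditioned on; X is a collider and X is conditioned on, which opens it; K is a fork and K is not conditioned on — no node blocks this path, so it is active.
Because an active path exists, M and B are not d-separated.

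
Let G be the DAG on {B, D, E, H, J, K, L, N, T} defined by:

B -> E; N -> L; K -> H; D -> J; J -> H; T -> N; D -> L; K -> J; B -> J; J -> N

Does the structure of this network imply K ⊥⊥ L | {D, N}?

Yes — K and L are d-separated given {D, N}.

We examine all 4 paths between K and L:
  1. K → J ← D → L — J:collider[open]; D:fork[blocks] ⇒ blocked
  2. K → J → N → L — J:chain[open]; N:chain[blocks] ⇒ blocked
  3. K → H ← J ← D → L — H:collider[blocks]; J:chain[open]; D:fork[blocks] ⇒ blocked
  4. K → H ← J → N → L — H:collider[blocks]; J:fork[open]; N:chain[blocks] ⇒ blocked
Every path is blocked, so K and L are d-separated given {D, N}.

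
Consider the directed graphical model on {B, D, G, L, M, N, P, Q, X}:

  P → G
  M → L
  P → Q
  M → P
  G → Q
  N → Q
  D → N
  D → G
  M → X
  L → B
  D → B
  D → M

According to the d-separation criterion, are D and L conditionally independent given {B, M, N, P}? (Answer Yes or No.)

No — D and L are not d-separated given {B, M, N, P}.

There are 6 undirected paths between D and L; checking each against the conditioning set {B, M, N, P}:
Path 1: D → M → L
  M is a chain here and M is conditioned on, so the path is blocked at M.
Path 2: D → G → Q ← P ← M → L
  Q is a collider here and neither Q nor any of its descendants is conditioned on, so the collider stays closed — the path is blocked at Q.
Path 3: D → G ← P ← M → L
  G is a collider here and neither G nor any of its descendants is conditioned on, so the collider stays closed — the path is blocked at G.
Path 4: D → B ← L
  B is a collider and B is conditioned on, which opens it — no node blocks this path, so it is active.
Path 5: D → N → Q ← P ← M → L
  N is a chain here and N is conditioned on, so the path is blocked at N.
Path 6: D → N → Q ← G ← P ← M → L
  N is a chain here and N is conditioned on, so the path is blocked at N.
At least one path is unblocked, so d-separation fails.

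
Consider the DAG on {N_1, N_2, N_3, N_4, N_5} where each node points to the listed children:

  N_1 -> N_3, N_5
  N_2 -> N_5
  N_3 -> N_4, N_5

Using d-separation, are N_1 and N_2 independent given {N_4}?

We examine all 2 paths between N_1 and N_2:
Path 1: N_1 → N_5 ← N_2
  N_5 is a collider here and neither N_5 nor any of its descendants is conditioned on, so the collider stays closed — the path is blocked at N_5.
Path 2: N_1 → N_3 → N_5 ← N_2
  N_5 is a collider here and neither N_5 nor any of its descendants is conditioned on, so the collider stays closed — the path is blocked at N_5.
Every path is blocked, so N_1 and N_2 are d-separated given {N_4}.

Yes — N_1 and N_2 are d-separated given {N_4}.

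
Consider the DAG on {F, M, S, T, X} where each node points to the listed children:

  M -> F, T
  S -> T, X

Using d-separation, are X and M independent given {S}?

Yes

There is one path between X and M:
  1. X ← S → T ← M — S:fork[blocks]; T:collider[blocks] ⇒ blocked
All paths are blocked; X ⊥ M | {S} holds.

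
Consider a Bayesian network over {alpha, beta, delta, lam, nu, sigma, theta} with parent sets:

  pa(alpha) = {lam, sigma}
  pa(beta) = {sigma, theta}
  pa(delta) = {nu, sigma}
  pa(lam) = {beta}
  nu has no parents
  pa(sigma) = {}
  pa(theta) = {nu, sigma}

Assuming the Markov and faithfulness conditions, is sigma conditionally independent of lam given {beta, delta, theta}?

Yes

We examine all 4 paths between sigma and lam:
  1. sigma → beta → lam — beta:chain[blocks] ⇒ blocked
  2. sigma → delta ← nu → theta → beta → lam — delta:collider[open]; nu:fork[open]; theta:chain[blocks]; beta:chain[blocks] ⇒ blocked
  3. sigma → theta → beta → lam — theta:chain[blocks]; beta:chain[blocks] ⇒ blocked
  4. sigma → alpha ← lam — alpha:collider[blocks] ⇒ blocked
Every path is blocked, so sigma and lam are d-separated given {beta, delta, theta}.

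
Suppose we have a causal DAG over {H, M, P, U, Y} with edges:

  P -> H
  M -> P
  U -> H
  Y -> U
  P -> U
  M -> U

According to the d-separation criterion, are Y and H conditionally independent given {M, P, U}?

Yes

We examine all 3 paths between Y and H:
Path 1: Y → U → H
  U is a chain here and U is conditioned on, so the path is blocked at U.
Path 2: Y → U ← P → H
  P is a fork here and P is conditioned on, so the path is blocked at P.
Path 3: Y → U ← M → P → H
  M is a fork here and M is conditioned on, so the path is blocked at M.
Since every path is blocked, d-separation holds.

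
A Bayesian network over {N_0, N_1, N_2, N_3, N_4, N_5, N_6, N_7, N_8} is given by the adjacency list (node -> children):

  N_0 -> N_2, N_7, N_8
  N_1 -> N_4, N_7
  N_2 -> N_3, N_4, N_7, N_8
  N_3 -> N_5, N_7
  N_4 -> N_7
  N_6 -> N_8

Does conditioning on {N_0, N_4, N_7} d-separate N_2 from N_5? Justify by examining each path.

6 paths connect N_2 and N_5; each must be blocked for d-separation to hold:
  1. N_2 → N_3 → N_5 — N_3:chain[open] ⇒ active
  2. N_2 ← N_0 → N_7 ← N_3 → N_5 — N_0:fork[blocks]; N_7:collider[open]; N_3:fork[open] ⇒ blocked
  3. N_2 → N_4 ← N_1 → N_7 ← N_3 → N_5 — N_4:collider[open]; N_1:fork[open]; N_7:collider[open]; N_3:fork[open] ⇒ active
  4. N_2 → N_4 → N_7 ← N_3 → N_5 — N_4:chain[blocks]; N_7:collider[open]; N_3:fork[open] ⇒ blocked
  5. N_2 → N_8 ← N_0 → N_7 ← N_3 → N_5 — N_8:collider[blocks]; N_0:fork[blocks]; N_7:collider[open]; N_3:fork[open] ⇒ blocked
  6. N_2 → N_7 ← N_3 → N_5 — N_7:collider[open]; N_3:fork[open] ⇒ active
Because an active path exists, N_2 and N_5 are not d-separated.

No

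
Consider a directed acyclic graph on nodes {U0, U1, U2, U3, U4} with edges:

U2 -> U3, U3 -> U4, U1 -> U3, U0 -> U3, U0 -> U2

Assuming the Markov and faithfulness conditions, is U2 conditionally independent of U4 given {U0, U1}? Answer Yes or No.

No

We examine all 2 paths between U2 and U4:
Path 1: U2 → U3 → U4
  U3 is a chain and U3 is not conditioned on — no node blocks this path, so it is active.
Path 2: U2 ← U0 → U3 → U4
  U0 is a fork here and U0 is conditioned on, so the path is blocked at U0.
At least one path is unblocked, so d-separation fails.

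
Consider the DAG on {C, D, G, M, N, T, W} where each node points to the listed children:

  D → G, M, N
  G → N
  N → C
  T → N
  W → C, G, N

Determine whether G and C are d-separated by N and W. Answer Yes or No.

Yes

Enumerating the 6 paths from G to C and testing each for blocking by {N, W}:
Path 1: G → N → C
  N is a chain here and N is conditioned on, so the path is blocked at N.
Path 2: G → N ← W → C
  W is a fork here and W is conditioned on, so the path is blocked at W.
Path 3: G ← D → N → C
  N is a chain here and N is conditioned on, so the path is blocked at N.
Path 4: G ← D → N ← W → C
  W is a fork here and W is conditioned on, so the path is blocked at W.
Path 5: G ← W → C
  W is a fork here and W is conditioned on, so the path is blocked at W.
Path 6: G ← W → N → C
  W is a fork here and W is conditioned on, so the path is blocked at W.
Since every path is blocked, d-separation holds.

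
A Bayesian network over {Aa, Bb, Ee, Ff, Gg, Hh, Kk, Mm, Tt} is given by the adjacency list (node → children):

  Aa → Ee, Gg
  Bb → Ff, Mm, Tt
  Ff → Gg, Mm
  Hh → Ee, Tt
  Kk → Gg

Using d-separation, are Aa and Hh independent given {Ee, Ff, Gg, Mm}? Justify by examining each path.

No

We examine all 3 paths between Aa and Hh:
Path 1: Aa → Ee ← Hh
  Ee is a collider and Ee is conditioned on, which opens it — no node blocks this path, so it is active.
Path 2: Aa → Gg ← Ff → Mm ← Bb → Tt ← Hh
  Ff is a fork here and Ff is conditioned on, so the path is blocked at Ff.
Path 3: Aa → Gg ← Ff ← Bb → Tt ← Hh
  Ff is a chain here and Ff is conditioned on, so the path is blocked at Ff.
Because an active path exists, Aa and Hh are not d-separated.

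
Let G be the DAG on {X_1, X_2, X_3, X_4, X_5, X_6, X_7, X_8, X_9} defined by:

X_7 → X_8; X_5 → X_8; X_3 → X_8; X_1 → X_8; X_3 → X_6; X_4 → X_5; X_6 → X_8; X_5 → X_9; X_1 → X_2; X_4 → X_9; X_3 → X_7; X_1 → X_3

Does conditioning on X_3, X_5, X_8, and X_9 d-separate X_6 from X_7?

No — X_6 and X_7 are not d-separated given {X_3, X_5, X_8, X_9}.

There are 6 undirected paths between X_6 and X_7; checking each against the conditioning set {X_3, X_5, X_8, X_9}:
  1. X_6 ← X_3 → X_8 ← X_7 — X_3:fork[blocks]; X_8:collider[open] ⇒ blocked
  2. X_6 ← X_3 → X_7 — X_3:fork[blocks] ⇒ blocked
  3. X_6 ← X_3 ← X_1 → X_8 ← X_7 — X_3:chain[blocks]; X_1:fork[open]; X_8:collider[open] ⇒ blocked
  4. X_6 → X_8 ← X_3 → X_7 — X_8:collider[open]; X_3:fork[blocks] ⇒ blocked
  5. X_6 → X_8 ← X_7 — X_8:collider[open] ⇒ active
  6. X_6 → X_8 ← X_1 → X_3 → X_7 — X_8:collider[open]; X_1:fork[open]; X_3:chain[blocks] ⇒ blocked
Since the path X_6 → X_8 ← X_7 is active, X_6 and X_7 are not d-separated given {X_3, X_5, X_8, X_9}.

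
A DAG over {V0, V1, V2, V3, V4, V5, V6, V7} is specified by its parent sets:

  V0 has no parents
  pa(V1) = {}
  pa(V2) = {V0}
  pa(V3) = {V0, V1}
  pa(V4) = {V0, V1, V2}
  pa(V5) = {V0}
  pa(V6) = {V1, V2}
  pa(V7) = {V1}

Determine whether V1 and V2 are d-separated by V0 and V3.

Yes

We examine all 5 paths between V1 and V2:
  1. V1 → V4 ← V0 → V2 — V4:collider[blocks]; V0:fork[blocks] ⇒ blocked
  2. V1 → V4 ← V2 — V4:collider[blocks] ⇒ blocked
  3. V1 → V6 ← V2 — V6:collider[blocks] ⇒ blocked
  4. V1 → V3 ← V0 → V4 ← V2 — V3:collider[open]; V0:fork[blocks]; V4:collider[blocks] ⇒ blocked
  5. V1 → V3 ← V0 → V2 — V3:collider[open]; V0:fork[blocks] ⇒ blocked
All paths are blocked; V1 ⊥ V2 | {V0, V3} holds.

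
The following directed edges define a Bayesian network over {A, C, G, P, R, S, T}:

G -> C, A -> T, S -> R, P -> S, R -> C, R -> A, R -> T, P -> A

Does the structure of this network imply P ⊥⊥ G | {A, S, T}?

There are 3 undirected paths between P and G; checking each against the conditioning set {A, S, T}:
Path 1: P → A ← R → C ← G
  C is a collider here and neither C nor any of its descendants is conditioned on, so the collider stays closed — the path is blocked at C.
Path 2: P → A → T ← R → C ← G
  A is a chain here and A is conditioned on, so the path is blocked at A.
Path 3: P → S → R → C ← G
  S is a chain here and S is conditioned on, so the path is blocked at S.
All paths are blocked; P ⊥ G | {A, S, T} holds.

Yes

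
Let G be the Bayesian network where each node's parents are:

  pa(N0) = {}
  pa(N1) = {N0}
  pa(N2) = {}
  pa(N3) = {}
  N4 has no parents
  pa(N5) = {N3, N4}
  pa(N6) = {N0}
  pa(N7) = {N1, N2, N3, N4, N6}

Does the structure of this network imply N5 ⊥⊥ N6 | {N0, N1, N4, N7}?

No

We examine all 4 paths between N5 and N6:
Path 1: N5 ← N3 → N7 ← N1 ← N0 → N6
  N1 is a chain here and N1 is conditioned on, so the path is blocked at N1.
Path 2: N5 ← N3 → N7 ← N6
  N3 is a fork and N3 is not conditioned on; N7 is a collider and N7 is conditioned on, which opens it — no node blocks this path, so it is active.
Path 3: N5 ← N4 → N7 ← N1 ← N0 → N6
  N4 is a fork here and N4 is conditioned on, so the path is blocked at N4.
Path 4: N5 ← N4 → N7 ← N6
  N4 is a fork here and N4 is conditioned on, so the path is blocked at N4.
At least one path is unblocked, so d-separation fails.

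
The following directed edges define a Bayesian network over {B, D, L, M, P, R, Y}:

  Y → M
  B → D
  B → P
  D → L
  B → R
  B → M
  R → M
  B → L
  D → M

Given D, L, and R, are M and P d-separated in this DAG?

No

4 paths connect M and P; each must be blocked for d-separation to hold:
  1. M ← D → L ← B → P — D:fork[blocks]; L:collider[open]; B:fork[open] ⇒ blocked
  2. M ← D ← B → P — D:chain[blocks]; B:fork[open] ⇒ blocked
  3. M ← B → P — B:fork[open] ⇒ active
  4. M ← R ← B → P — R:chain[blocks]; B:fork[open] ⇒ blocked
Because an active path exists, M and P are not d-separated.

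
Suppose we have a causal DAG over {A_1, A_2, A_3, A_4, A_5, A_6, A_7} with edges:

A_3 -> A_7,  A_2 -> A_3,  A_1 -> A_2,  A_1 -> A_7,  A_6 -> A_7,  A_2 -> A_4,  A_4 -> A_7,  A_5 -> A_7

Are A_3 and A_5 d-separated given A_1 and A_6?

Yes

3 paths connect A_3 and A_5; each must be blocked for d-separation to hold:
Path 1: A_3 ← A_2 → A_4 → A_7 ← A_5
  A_7 is a collider here and neither A_7 nor any of its descendants is conditioned on, so the collider stays closed — the path is blocked at A_7.
Path 2: A_3 ← A_2 ← A_1 → A_7 ← A_5
  A_1 is a fork here and A_1 is conditioned on, so the path is blocked at A_1.
Path 3: A_3 → A_7 ← A_5
  A_7 is a collider here and neither A_7 nor any of its descendants is conditioned on, so the collider stays closed — the path is blocked at A_7.
Since every path is blocked, d-separation holds.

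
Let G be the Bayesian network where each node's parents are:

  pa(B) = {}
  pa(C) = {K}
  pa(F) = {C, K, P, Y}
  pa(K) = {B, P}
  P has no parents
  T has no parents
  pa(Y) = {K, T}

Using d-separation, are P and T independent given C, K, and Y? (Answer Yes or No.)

6 paths connect P and T; each must be blocked for d-separation to hold:
  1. P → F ← C ← K → Y ← T — F:collider[blocks]; C:chain[blocks]; K:fork[blocks]; Y:collider[open] ⇒ blocked
  2. P → F ← K → Y ← T — F:collider[blocks]; K:fork[blocks]; Y:collider[open] ⇒ blocked
  3. P → F ← Y ← T — F:collider[blocks]; Y:chain[blocks] ⇒ blocked
  4. P → K → F ← Y ← T — K:chain[blocks]; F:collider[blocks]; Y:chain[blocks] ⇒ blocked
  5. P → K → C → F ← Y ← T — K:chain[blocks]; C:chain[blocks]; F:collider[blocks]; Y:chain[blocks] ⇒ blocked
  6. P → K → Y ← T — K:chain[blocks]; Y:collider[open] ⇒ blocked
Since every path is blocked, d-separation holds.

Yes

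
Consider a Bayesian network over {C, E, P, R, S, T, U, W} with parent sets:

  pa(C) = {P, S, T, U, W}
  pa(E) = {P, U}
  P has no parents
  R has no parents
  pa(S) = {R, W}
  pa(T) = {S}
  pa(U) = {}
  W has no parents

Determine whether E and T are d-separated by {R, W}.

Enumerating the 6 paths from E to T and testing each for blocking by {R, W}:
  1. E ← P → C ← S → T — P:fork[open]; C:collider[blocks]; S:fork[open] ⇒ blocked
  2. E ← P → C ← W → S → T — P:fork[open]; C:collider[blocks]; W:fork[blocks]; S:chain[open] ⇒ blocked
  3. E ← P → C ← T — P:fork[open]; C:collider[blocks] ⇒ blocked
  4. E ← U → C ← S → T — U:fork[open]; C:collider[blocks]; S:fork[open] ⇒ blocked
  5. E ← U → C ← W → S → T — U:fork[open]; C:collider[blocks]; W:fork[blocks]; S:chain[open] ⇒ blocked
  6. E ← U → C ← T — U:fork[open]; C:collider[blocks] ⇒ blocked
All paths are blocked; E ⊥ T | {R, W} holds.

Yes — E and T are d-separated given {R, W}.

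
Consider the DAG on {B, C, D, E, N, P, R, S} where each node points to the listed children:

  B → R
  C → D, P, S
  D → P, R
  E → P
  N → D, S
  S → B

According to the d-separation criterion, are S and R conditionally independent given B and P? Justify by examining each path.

No

There are 4 undirected paths between S and R; checking each against the conditioning set {B, P}:
  1. S → B → R — B:chain[blocks] ⇒ blocked
  2. S ← C → P ← D → R — C:fork[open]; P:collider[open]; D:fork[open] ⇒ active
  3. S ← C → D → R — C:fork[open]; D:chain[open] ⇒ active
  4. S ← N → D → R — N:fork[open]; D:chain[open] ⇒ active
At least one path is unblocked, so d-separation fails.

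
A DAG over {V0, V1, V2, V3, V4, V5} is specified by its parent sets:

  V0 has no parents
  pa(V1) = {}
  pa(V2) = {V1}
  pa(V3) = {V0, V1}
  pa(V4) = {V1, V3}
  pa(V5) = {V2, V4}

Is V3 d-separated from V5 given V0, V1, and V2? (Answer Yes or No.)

No — V3 and V5 are not d-separated given {V0, V1, V2}.

Enumerating the 4 paths from V3 to V5 and testing each for blocking by {V0, V1, V2}:
Path 1: V3 → V4 → V5
  V4 is a chain and V4 is not conditioned on — no node blocks this path, so it is active.
Path 2: V3 → V4 ← V1 → V2 → V5
  V4 is a collider here and neither V4 nor any of its descendants is conditioned on, so the collider stays closed — the path is blocked at V4.
Path 3: V3 ← V1 → V4 → V5
  V1 is a fork here and V1 is conditioned on, so the path is blocked at V1.
Path 4: V3 ← V1 → V2 → V5
  V1 is a fork here and V1 is conditioned on, so the path is blocked at V1.
Because an active path exists, V3 and V5 are not d-separated.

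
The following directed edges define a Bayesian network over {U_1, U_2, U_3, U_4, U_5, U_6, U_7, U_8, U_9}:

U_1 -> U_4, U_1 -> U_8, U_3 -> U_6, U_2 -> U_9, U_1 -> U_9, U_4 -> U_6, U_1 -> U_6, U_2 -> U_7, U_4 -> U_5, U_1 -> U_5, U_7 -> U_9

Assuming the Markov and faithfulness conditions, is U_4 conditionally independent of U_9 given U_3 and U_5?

No — U_4 and U_9 are not d-separated given {U_3, U_5}.

Enumerating the 3 paths from U_4 to U_9 and testing each for blocking by {U_3, U_5}:
Path 1: U_4 → U_5 ← U_1 → U_9
  U_5 is a collider and U_5 is conditioned on, which opens it; U_1 is a fork and U_1 is not conditioned on — no node blocks this path, so it is active.
Path 2: U_4 → U_6 ← U_1 → U_9
  U_6 is a collider here and neither U_6 nor any of its descendants is conditioned on, so the collider stays closed — the path is blocked at U_6.
Path 3: U_4 ← U_1 → U_9
  U_1 is a fork and U_1 is not conditioned on — no node blocks this path, so it is active.
Because an active path exists, U_4 and U_9 are not d-separated.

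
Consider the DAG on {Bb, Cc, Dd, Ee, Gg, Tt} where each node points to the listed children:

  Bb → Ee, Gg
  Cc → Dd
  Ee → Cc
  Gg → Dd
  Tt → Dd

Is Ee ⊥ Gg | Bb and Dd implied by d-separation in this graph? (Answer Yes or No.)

No

2 paths connect Ee and Gg; each must be blocked for d-separation to hold:
Path 1: Ee ← Bb → Gg
  Bb is a fork here and Bb is conditioned on, so the path is blocked at Bb.
Path 2: Ee → Cc → Dd ← Gg
  Cc is a chain and Cc is not conditioned on; Dd is a collider and Dd is conditioned on, which opens it — no node blocks this path, so it is active.
Because an active path exists, Ee and Gg are not d-separated.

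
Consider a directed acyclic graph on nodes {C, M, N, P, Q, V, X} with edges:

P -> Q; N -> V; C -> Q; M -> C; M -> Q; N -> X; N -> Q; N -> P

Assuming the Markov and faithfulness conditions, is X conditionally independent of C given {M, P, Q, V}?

No

There are 4 undirected paths between X and C; checking each against the conditioning set {M, P, Q, V}:
Path 1: X ← N → Q ← C
  N is a fork and N is not conditioned on; Q is a collider and Q is conditioned on, which opens it — no node blocks this path, so it is active.
Path 2: X ← N → Q ← M → C
  M is a fork here and M is conditioned on, so the path is blocked at M.
Path 3: X ← N → P → Q ← C
  P is a chain here and P is conditioned on, so the path is blocked at P.
Path 4: X ← N → P → Q ← M → C
  P is a chain here and P is conditioned on, so the path is blocked at P.
Because an active path exists, X and C are not d-separated.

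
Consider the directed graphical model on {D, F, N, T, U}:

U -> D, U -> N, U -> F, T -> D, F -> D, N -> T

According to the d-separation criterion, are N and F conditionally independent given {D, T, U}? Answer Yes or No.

Yes

There are 4 undirected paths between N and F; checking each against the conditioning set {D, T, U}:
  1. N ← U → D ← F — U:fork[blocks]; D:collider[open] ⇒ blocked
  2. N ← U → F — U:fork[blocks] ⇒ blocked
  3. N → T → D ← F — T:chain[blocks]; D:collider[open] ⇒ blocked
  4. N → T → D ← U → F — T:chain[blocks]; D:collider[open]; U:fork[blocks] ⇒ blocked
Since every path is blocked, d-separation holds.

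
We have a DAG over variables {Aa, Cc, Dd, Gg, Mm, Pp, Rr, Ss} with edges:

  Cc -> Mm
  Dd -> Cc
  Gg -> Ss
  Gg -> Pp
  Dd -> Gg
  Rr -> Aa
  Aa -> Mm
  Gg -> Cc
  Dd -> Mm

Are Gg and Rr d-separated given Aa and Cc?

Yes

4 paths connect Gg and Rr; each must be blocked for d-separation to hold:
Path 1: Gg ← Dd → Cc → Mm ← Aa ← Rr
  Cc is a chain here and Cc is conditioned on, so the path is blocked at Cc.
Path 2: Gg ← Dd → Mm ← Aa ← Rr
  Mm is a collider here and neither Mm nor any of its descendants is conditioned on, so the collider stays closed — the path is blocked at Mm.
Path 3: Gg → Cc ← Dd → Mm ← Aa ← Rr
  Mm is a collider here and neither Mm nor any of its descendants is conditioned on, so the collider stays closed — the path is blocked at Mm.
Path 4: Gg → Cc → Mm ← Aa ← Rr
  Cc is a chain here and Cc is conditioned on, so the path is blocked at Cc.
All paths are blocked; Gg ⊥ Rr | {Aa, Cc} holds.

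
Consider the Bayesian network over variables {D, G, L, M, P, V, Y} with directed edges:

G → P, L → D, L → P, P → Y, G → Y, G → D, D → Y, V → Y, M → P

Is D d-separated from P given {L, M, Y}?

No

There are 5 undirected paths between D and P; checking each against the conditioning set {L, M, Y}:
Path 1: D ← L → P
  L is a fork here and L is conditioned on, so the path is blocked at L.
Path 2: D ← G → P
  G is a fork and G is not conditioned on — no node blocks this path, so it is active.
Path 3: D ← G → Y ← P
  G is a fork and G is not conditioned on; Y is a collider and Y is conditioned on, which opens it — no node blocks this path, so it is active.
Path 4: D → Y ← G → P
  Y is a collider and Y is conditioned on, which opens it; G is a fork and G is not conditioned on — no node blocks this path, so it is active.
Path 5: D → Y ← P
  Y is a collider and Y is conditioned on, which opens it — no node blocks this path, so it is active.
Since the path D ← G → P is active, D and P are not d-separated given {L, M, Y}.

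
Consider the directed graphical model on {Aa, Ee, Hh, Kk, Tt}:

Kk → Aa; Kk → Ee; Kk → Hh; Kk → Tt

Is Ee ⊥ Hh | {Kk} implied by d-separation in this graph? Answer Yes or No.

Yes — Ee and Hh are d-separated given {Kk}.

Only one path connects Ee and Hh:
  1. Ee ← Kk → Hh — Kk:fork[blocks] ⇒ blocked
Every path is blocked, so Ee and Hh are d-separated given {Kk}.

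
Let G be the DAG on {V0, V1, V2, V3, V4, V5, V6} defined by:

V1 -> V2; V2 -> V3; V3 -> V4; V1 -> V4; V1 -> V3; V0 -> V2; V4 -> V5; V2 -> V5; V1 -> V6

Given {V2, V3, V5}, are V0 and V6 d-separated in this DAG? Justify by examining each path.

No

5 paths connect V0 and V6; each must be blocked for d-separation to hold:
Path 1: V0 → V2 → V3 ← V1 → V6
  V2 is a chain here and V2 is conditioned on, so the path is blocked at V2.
Path 2: V0 → V2 → V3 → V4 ← V1 → V6
  V2 is a chain here and V2 is conditioned on, so the path is blocked at V2.
Path 3: V0 → V2 → V5 ← V4 ← V3 ← V1 → V6
  V2 is a chain here and V2 is conditioned on, so the path is blocked at V2.
Path 4: V0 → V2 → V5 ← V4 ← V1 → V6
  V2 is a chain here and V2 is conditioned on, so the path is blocked at V2.
Path 5: V0 → V2 ← V1 → V6
  V2 is a collider and V2 is conditioned on, which opens it; V1 is a fork and V1 is not conditioned on — no node blocks this path, so it is active.
Since the path V0 → V2 ← V1 → V6 is active, V0 and V6 are not d-separated given {V2, V3, V5}.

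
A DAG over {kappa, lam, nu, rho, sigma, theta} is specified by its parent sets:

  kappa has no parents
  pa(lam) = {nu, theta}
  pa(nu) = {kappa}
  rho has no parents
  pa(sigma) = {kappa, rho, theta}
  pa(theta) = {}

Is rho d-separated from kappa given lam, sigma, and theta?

2 paths connect rho and kappa; each must be blocked for d-separation to hold:
  1. rho → sigma ← theta → lam ← nu ← kappa — sigma:collider[open]; theta:fork[blocks]; lam:collider[open]; nu:chain[open] ⇒ blocked
  2. rho → sigma ← kappa — sigma:collider[open] ⇒ active
At least one path is unblocked, so d-separation fails.

No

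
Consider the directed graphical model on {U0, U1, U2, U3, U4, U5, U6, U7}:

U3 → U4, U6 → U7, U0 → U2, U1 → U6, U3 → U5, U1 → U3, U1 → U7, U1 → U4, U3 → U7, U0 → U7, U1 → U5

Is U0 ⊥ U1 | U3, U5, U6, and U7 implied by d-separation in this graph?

Enumerating the 5 paths from U0 to U1 and testing each for blocking by {U3, U5, U6, U7}:
Path 1: U0 → U7 ← U3 → U5 ← U1
  U3 is a fork here and U3 is conditioned on, so the path is blocked at U3.
Path 2: U0 → U7 ← U3 ← U1
  U3 is a chain here and U3 is conditioned on, so the path is blocked at U3.
Path 3: U0 → U7 ← U3 → U4 ← U1
  U3 is a fork here and U3 is conditioned on, so the path is blocked at U3.
Path 4: U0 → U7 ← U1
  U7 is a collider and U7 is conditioned on, which opens it — no node blocks this path, so it is active.
Path 5: U0 → U7 ← U6 ← U1
  U6 is a chain here and U6 is conditioned on, so the path is blocked at U6.
Because an active path exists, U0 and U1 are not d-separated.

No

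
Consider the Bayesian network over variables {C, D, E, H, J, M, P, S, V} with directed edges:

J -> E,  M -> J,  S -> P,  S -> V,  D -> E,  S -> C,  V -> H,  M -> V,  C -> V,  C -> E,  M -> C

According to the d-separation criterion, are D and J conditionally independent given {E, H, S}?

Enumerating the 4 paths from D to J and testing each for blocking by {E, H, S}:
Path 1: D → E ← C → V ← M → J
  E is a collider and E is conditioned on, which opens it; C is a fork and C is not conditioned on; V is a collider and its descendant H is conditioned on, which opens it; M is a fork and M is not conditioned on — no node blocks this path, so it is active.
Path 2: D → E ← C ← S → V ← M → J
  S is a fork here and S is conditioned on, so the path is blocked at S.
Path 3: D → E ← C ← M → J
  E is a collider and E is conditioned on, which opens it; C is a chain and C is not conditioned on; M is a fork and M is not conditioned on — no node blocks this path, so it is active.
Path 4: D → E ← J
  E is a collider and E is conditioned on, which opens it — no node blocks this path, so it is active.
Since the path D → E ← C → V ← M → J is active, D and J are not d-separated given {E, H, S}.

No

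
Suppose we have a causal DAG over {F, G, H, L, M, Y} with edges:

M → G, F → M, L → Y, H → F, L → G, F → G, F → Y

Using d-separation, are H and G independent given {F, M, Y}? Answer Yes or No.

Yes — H and G are d-separated given {F, M, Y}.

3 paths connect H and G; each must be blocked for d-separation to hold:
  1. H → F → Y ← L → G — F:chain[blocks]; Y:collider[open]; L:fork[open] ⇒ blocked
  2. H → F → M → G — F:chain[blocks]; M:chain[blocks] ⇒ blocked
  3. H → F → G — F:chain[blocks] ⇒ blocked
Since every path is blocked, d-separation holds.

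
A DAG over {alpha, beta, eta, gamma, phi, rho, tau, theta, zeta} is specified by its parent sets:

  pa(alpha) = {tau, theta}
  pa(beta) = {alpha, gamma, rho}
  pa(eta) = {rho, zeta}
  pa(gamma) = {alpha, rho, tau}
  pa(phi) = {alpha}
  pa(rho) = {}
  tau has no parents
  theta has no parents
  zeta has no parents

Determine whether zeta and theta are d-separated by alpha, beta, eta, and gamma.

There are 6 undirected paths between zeta and theta; checking each against the conditioning set {alpha, beta, eta, gamma}:
Path 1: zeta → eta ← rho → gamma ← tau → alpha ← theta
  eta is a collider and eta is conditioned on, which opens it; rho is a fork and rho is not conditioned on; gamma is a collider and gamma is conditioned on, which opens it; tau is a fork and tau is not conditioned on; alpha is a collider and alpha is conditioned on, which opens it — no node blocks this path, so it is active.
Path 2: zeta → eta ← rho → gamma → beta ← alpha ← theta
  gamma is a chain here and gamma is conditioned on, so the path is blocked at gamma.
Path 3: zeta → eta ← rho → gamma ← alpha ← theta
  alpha is a chain here and alpha is conditioned on, so the path is blocked at alpha.
Path 4: zeta → eta ← rho → beta ← gamma ← tau → alpha ← theta
  gamma is a chain here and gamma is conditioned on, so the path is blocked at gamma.
Path 5: zeta → eta ← rho → beta ← gamma ← alpha ← theta
  gamma is a chain here and gamma is conditioned on, so the path is blocked at gamma.
Path 6: zeta → eta ← rho → beta ← alpha ← theta
  alpha is a chain here and alpha is conditioned on, so the path is blocked at alpha.
At least one path is unblocked, so d-separation fails.

No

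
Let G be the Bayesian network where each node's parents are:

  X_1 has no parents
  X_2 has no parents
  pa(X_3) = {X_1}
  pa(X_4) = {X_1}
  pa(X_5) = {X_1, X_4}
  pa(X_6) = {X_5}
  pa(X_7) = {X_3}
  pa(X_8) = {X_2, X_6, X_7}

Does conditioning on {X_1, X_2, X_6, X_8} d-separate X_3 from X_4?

There are 4 undirected paths between X_3 and X_4; checking each against the conditioning set {X_1, X_2, X_6, X_8}:
Path 1: X_3 ← X_1 → X_5 ← X_4
  X_1 is a fork here and X_1 is conditioned on, so the path is blocked at X_1.
Path 2: X_3 ← X_1 → X_4
  X_1 is a fork here and X_1 is conditioned on, so the path is blocked at X_1.
Path 3: X_3 → X_7 → X_8 ← X_6 ← X_5 ← X_1 → X_4
  X_6 is a chain here and X_6 is conditioned on, so the path is blocked at X_6.
Path 4: X_3 → X_7 → X_8 ← X_6 ← X_5 ← X_4
  X_6 is a chain here and X_6 is conditioned on, so the path is blocked at X_6.
All paths are blocked; X_3 ⊥ X_4 | {X_1, X_2, X_6, X_8} holds.

Yes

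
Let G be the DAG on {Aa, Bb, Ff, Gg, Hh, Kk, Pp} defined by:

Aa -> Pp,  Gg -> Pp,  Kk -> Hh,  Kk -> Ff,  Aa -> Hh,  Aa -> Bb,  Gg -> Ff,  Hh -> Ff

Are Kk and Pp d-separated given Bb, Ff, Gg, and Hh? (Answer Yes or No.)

We examine all 4 paths between Kk and Pp:
Path 1: Kk → Ff ← Gg → Pp
  Gg is a fork here and Gg is conditioned on, so the path is blocked at Gg.
Path 2: Kk → Ff ← Hh ← Aa → Pp
  Hh is a chain here and Hh is conditioned on, so the path is blocked at Hh.
Path 3: Kk → Hh ← Aa → Pp
  Hh is a collider and Hh is conditioned on, which opens it; Aa is a fork and Aa is not conditioned on — no node blocks this path, so it is active.
Path 4: Kk → Hh → Ff ← Gg → Pp
  Hh is a chain here and Hh is conditioned on, so the path is blocked at Hh.
At least one path is unblocked, so d-separation fails.

No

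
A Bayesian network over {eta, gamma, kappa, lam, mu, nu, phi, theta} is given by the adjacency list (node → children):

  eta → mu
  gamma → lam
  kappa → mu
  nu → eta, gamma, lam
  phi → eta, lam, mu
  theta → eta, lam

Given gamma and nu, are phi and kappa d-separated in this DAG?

Enumerating the 5 paths from phi to kappa and testing each for blocking by {gamma, nu}:
Path 1: phi → eta → mu ← kappa
  mu is a collider here and neither mu nor any of its descendants is conditioned on, so the collider stays closed — the path is blocked at mu.
Path 2: phi → lam ← nu → eta → mu ← kappa
  lam is a collider here and neither lam nor any of its descendants is conditioned on, so the collider stays closed — the path is blocked at lam.
Path 3: phi → lam ← gamma ← nu → eta → mu ← kappa
  lam is a collider here and neither lam nor any of its descendants is conditioned on, so the collider stays closed — the path is blocked at lam.
Path 4: phi → lam ← theta → eta → mu ← kappa
  lam is a collider here and neither lam nor any of its descendants is conditioned on, so the collider stays closed — the path is blocked at lam.
Path 5: phi → mu ← kappa
  mu is a collider here and neither mu nor any of its descendants is conditioned on, so the collider stays closed — the path is blocked at mu.
All paths are blocked; phi ⊥ kappa | {gamma, nu} holds.

Yes — phi and kappa are d-separated given {gamma, nu}.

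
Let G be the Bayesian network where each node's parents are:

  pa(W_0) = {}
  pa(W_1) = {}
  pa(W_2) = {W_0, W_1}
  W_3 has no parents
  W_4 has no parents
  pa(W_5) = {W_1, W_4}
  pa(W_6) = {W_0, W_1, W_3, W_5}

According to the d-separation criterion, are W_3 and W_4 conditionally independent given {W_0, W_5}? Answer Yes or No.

Yes — W_3 and W_4 are d-separated given {W_0, W_5}.

3 paths connect W_3 and W_4; each must be blocked for d-separation to hold:
Path 1: W_3 → W_6 ← W_1 → W_5 ← W_4
  W_6 is a collider here and neither W_6 nor any of its descendants is conditioned on, so the collider stays closed — the path is blocked at W_6.
Path 2: W_3 → W_6 ← W_0 → W_2 ← W_1 → W_5 ← W_4
  W_6 is a collider here and neither W_6 nor any of its descendants is conditioned on, so the collider stays closed — the path is blocked at W_6.
Path 3: W_3 → W_6 ← W_5 ← W_4
  W_6 is a collider here and neither W_6 nor any of its descendants is conditioned on, so the collider stays closed — the path is blocked at W_6.
Since every path is blocked, d-separation holds.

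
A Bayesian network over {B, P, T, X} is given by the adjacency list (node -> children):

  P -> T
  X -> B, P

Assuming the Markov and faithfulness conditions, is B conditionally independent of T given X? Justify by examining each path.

There is one path between B and T:
  1. B ← X → P → T — X:fork[blocks]; P:chain[open] ⇒ blocked
Since every path is blocked, d-separation holds.

Yes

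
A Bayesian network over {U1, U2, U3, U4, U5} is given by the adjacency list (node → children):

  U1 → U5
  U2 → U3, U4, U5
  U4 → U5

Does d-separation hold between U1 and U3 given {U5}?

2 paths connect U1 and U3; each must be blocked for d-separation to hold:
  1. U1 → U5 ← U2 → U3 — U5:collider[open]; U2:fork[open] ⇒ active
  2. U1 → U5 ← U4 ← U2 → U3 — U5:collider[open]; U4:chain[open]; U2:fork[open] ⇒ active
Because an active path exists, U1 and U3 are not d-separated.

No — U1 and U3 are not d-separated given {U5}.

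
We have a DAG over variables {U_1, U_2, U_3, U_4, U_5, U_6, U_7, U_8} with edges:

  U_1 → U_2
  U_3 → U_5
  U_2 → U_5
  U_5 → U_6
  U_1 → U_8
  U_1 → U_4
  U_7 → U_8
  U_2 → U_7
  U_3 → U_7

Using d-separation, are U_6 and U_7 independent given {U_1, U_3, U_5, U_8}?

Enumerating the 3 paths from U_6 to U_7 and testing each for blocking by {U_1, U_3, U_5, U_8}:
Path 1: U_6 ← U_5 ← U_2 → U_7
  U_5 is a chain here and U_5 is conditioned on, so the path is blocked at U_5.
Path 2: U_6 ← U_5 ← U_2 ← U_1 → U_8 ← U_7
  U_5 is a chain here and U_5 is conditioned on, so the path is blocked at U_5.
Path 3: U_6 ← U_5 ← U_3 → U_7
  U_5 is a chain here and U_5 is conditioned on, so the path is blocked at U_5.
Every path is blocked, so U_6 and U_7 are d-separated given {U_1, U_3, U_5, U_8}.

Yes — U_6 and U_7 are d-separated given {U_1, U_3, U_5, U_8}.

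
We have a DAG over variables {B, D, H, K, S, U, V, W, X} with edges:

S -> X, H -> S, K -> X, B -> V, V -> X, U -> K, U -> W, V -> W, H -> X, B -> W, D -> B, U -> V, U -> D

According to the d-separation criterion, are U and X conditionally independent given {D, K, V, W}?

Yes

There are 6 undirected paths between U and X; checking each against the conditioning set {D, K, V, W}:
Path 1: U → D → B → V → X
  D is a chain here and D is conditioned on, so the path is blocked at D.
Path 2: U → D → B → W ← V → X
  D is a chain here and D is conditioned on, so the path is blocked at D.
Path 3: U → V → X
  V is a chain here and V is conditioned on, so the path is blocked at V.
Path 4: U → W ← B → V → X
  V is a chain here and V is conditioned on, so the path is blocked at V.
Path 5: U → W ← V → X
  V is a fork here and V is conditioned on, so the path is blocked at V.
Path 6: U → K → X
  K is a chain here and K is conditioned on, so the path is blocked at K.
All paths are blocked; U ⊥ X | {D, K, V, W} holds.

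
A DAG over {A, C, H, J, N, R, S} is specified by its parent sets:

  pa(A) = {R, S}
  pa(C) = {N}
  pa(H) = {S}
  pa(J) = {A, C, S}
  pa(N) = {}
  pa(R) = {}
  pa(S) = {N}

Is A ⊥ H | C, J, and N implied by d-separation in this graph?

We examine all 3 paths between A and H:
Path 1: A → J ← C ← N → S → H
  C is a chain here and C is conditioned on, so the path is blocked at C.
Path 2: A → J ← S → H
  J is a collider and J is conditioned on, which opens it; S is a fork and S is not conditioned on — no node blocks this path, so it is active.
Path 3: A ← S → H
  S is a fork and S is not conditioned on — no node blocks this path, so it is active.
At least one path is unblocked, so d-separation fails.

No — A and H are not d-separated given {C, J, N}.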